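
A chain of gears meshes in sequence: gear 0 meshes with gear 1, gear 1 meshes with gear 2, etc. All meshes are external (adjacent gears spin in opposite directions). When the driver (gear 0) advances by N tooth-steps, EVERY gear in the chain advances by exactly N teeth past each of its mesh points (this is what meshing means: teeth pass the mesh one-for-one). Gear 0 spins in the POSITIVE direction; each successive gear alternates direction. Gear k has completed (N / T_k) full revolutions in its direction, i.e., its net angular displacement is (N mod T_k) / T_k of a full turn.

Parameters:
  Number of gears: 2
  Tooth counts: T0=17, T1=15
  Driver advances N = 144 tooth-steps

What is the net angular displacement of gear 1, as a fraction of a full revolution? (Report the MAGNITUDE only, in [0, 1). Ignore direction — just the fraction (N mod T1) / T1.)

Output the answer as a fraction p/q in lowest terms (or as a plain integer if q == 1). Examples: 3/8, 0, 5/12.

Answer: 3/5

Derivation:
Chain of 2 gears, tooth counts: [17, 15]
  gear 0: T0=17, direction=positive, advance = 144 mod 17 = 8 teeth = 8/17 turn
  gear 1: T1=15, direction=negative, advance = 144 mod 15 = 9 teeth = 9/15 turn
Gear 1: 144 mod 15 = 9
Fraction = 9 / 15 = 3/5 (gcd(9,15)=3) = 3/5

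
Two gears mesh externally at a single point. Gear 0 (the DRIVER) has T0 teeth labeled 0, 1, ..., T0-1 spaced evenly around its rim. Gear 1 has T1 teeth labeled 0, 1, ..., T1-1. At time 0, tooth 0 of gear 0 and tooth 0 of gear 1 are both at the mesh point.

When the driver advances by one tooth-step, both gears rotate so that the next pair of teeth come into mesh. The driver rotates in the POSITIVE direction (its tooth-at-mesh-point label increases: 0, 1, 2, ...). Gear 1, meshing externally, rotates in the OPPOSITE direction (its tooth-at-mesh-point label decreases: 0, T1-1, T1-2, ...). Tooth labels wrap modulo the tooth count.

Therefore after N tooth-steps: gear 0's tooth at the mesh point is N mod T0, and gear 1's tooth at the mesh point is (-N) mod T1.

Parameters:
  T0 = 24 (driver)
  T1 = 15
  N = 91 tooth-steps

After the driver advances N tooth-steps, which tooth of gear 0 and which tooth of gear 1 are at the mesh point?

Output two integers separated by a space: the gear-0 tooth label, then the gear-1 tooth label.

Answer: 19 14

Derivation:
Gear 0 (driver, T0=24): tooth at mesh = N mod T0
  91 = 3 * 24 + 19, so 91 mod 24 = 19
  gear 0 tooth = 19
Gear 1 (driven, T1=15): tooth at mesh = (-N) mod T1
  91 = 6 * 15 + 1, so 91 mod 15 = 1
  (-91) mod 15 = (-1) mod 15 = 15 - 1 = 14
Mesh after 91 steps: gear-0 tooth 19 meets gear-1 tooth 14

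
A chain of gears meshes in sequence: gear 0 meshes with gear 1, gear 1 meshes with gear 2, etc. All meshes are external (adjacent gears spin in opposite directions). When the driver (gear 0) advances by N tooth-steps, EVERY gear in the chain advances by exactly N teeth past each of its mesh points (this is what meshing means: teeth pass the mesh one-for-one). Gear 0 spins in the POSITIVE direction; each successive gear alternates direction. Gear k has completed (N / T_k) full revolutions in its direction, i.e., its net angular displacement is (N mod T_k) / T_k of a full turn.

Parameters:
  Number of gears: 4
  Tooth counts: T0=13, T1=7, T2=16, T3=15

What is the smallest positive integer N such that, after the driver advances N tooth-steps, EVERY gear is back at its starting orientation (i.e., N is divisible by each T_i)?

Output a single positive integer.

Gear k returns to start when N is a multiple of T_k.
All gears at start simultaneously when N is a common multiple of [13, 7, 16, 15]; the smallest such N is lcm(13, 7, 16, 15).
Start: lcm = T0 = 13
Fold in T1=7: gcd(13, 7) = 1; lcm(13, 7) = 13 * 7 / 1 = 91 / 1 = 91
Fold in T2=16: gcd(91, 16) = 1; lcm(91, 16) = 91 * 16 / 1 = 1456 / 1 = 1456
Fold in T3=15: gcd(1456, 15) = 1; lcm(1456, 15) = 1456 * 15 / 1 = 21840 / 1 = 21840
Full cycle length = 21840

Answer: 21840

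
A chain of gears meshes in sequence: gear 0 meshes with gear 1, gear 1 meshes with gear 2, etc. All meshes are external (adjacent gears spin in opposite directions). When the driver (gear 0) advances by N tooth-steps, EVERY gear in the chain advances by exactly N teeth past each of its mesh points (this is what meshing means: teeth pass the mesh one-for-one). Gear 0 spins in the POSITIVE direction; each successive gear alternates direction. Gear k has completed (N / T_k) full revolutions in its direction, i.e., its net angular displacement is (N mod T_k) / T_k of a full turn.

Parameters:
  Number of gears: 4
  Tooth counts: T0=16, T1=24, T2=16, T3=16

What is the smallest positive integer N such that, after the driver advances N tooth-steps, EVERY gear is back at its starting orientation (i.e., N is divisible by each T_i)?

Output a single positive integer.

Gear k returns to start when N is a multiple of T_k.
All gears at start simultaneously when N is a common multiple of [16, 24, 16, 16]; the smallest such N is lcm(16, 24, 16, 16).
Start: lcm = T0 = 16
Fold in T1=24: gcd(16, 24) = 8; lcm(16, 24) = 16 * 24 / 8 = 384 / 8 = 48
Fold in T2=16: gcd(48, 16) = 16; lcm(48, 16) = 48 * 16 / 16 = 768 / 16 = 48
Fold in T3=16: gcd(48, 16) = 16; lcm(48, 16) = 48 * 16 / 16 = 768 / 16 = 48
Full cycle length = 48

Answer: 48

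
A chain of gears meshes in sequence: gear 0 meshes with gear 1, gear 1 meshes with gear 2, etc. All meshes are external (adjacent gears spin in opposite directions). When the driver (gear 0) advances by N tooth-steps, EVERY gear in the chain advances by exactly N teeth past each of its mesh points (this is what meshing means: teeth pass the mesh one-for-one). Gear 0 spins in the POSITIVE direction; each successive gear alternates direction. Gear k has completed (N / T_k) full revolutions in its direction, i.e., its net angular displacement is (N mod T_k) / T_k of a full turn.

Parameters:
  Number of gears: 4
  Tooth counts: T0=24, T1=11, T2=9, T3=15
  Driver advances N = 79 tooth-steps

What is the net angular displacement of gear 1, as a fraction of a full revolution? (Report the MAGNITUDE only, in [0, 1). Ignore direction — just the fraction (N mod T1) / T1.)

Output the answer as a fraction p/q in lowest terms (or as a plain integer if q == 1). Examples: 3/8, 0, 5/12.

Answer: 2/11

Derivation:
Chain of 4 gears, tooth counts: [24, 11, 9, 15]
  gear 0: T0=24, direction=positive, advance = 79 mod 24 = 7 teeth = 7/24 turn
  gear 1: T1=11, direction=negative, advance = 79 mod 11 = 2 teeth = 2/11 turn
  gear 2: T2=9, direction=positive, advance = 79 mod 9 = 7 teeth = 7/9 turn
  gear 3: T3=15, direction=negative, advance = 79 mod 15 = 4 teeth = 4/15 turn
Gear 1: 79 mod 11 = 2
Fraction = 2 / 11 = 2/11 (gcd(2,11)=1) = 2/11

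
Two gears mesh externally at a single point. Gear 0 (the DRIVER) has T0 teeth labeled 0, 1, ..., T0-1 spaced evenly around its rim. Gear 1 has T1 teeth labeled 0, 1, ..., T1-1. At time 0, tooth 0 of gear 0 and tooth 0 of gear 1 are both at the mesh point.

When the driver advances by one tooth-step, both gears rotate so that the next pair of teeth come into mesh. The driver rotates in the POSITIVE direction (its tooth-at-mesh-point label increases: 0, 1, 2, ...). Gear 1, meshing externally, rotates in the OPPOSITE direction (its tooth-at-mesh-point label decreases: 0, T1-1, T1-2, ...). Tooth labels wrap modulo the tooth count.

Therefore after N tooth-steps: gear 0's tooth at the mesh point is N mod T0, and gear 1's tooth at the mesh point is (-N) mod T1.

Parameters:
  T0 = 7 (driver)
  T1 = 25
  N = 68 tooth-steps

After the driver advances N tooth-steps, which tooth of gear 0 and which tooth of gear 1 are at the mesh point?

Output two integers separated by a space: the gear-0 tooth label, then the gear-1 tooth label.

Answer: 5 7

Derivation:
Gear 0 (driver, T0=7): tooth at mesh = N mod T0
  68 = 9 * 7 + 5, so 68 mod 7 = 5
  gear 0 tooth = 5
Gear 1 (driven, T1=25): tooth at mesh = (-N) mod T1
  68 = 2 * 25 + 18, so 68 mod 25 = 18
  (-68) mod 25 = (-18) mod 25 = 25 - 18 = 7
Mesh after 68 steps: gear-0 tooth 5 meets gear-1 tooth 7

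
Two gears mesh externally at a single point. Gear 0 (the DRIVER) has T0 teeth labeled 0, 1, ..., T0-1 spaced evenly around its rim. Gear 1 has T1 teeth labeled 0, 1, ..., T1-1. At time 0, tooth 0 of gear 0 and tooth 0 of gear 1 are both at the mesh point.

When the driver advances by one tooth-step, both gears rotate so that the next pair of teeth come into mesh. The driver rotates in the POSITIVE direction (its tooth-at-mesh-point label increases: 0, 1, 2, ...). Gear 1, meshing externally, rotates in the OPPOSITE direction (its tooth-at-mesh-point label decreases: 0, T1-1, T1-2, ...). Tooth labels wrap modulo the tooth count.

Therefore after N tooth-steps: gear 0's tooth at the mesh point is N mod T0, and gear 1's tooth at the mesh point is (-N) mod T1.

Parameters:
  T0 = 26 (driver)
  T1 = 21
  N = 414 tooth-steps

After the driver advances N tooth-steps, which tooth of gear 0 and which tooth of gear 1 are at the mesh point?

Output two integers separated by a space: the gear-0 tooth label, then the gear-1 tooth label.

Answer: 24 6

Derivation:
Gear 0 (driver, T0=26): tooth at mesh = N mod T0
  414 = 15 * 26 + 24, so 414 mod 26 = 24
  gear 0 tooth = 24
Gear 1 (driven, T1=21): tooth at mesh = (-N) mod T1
  414 = 19 * 21 + 15, so 414 mod 21 = 15
  (-414) mod 21 = (-15) mod 21 = 21 - 15 = 6
Mesh after 414 steps: gear-0 tooth 24 meets gear-1 tooth 6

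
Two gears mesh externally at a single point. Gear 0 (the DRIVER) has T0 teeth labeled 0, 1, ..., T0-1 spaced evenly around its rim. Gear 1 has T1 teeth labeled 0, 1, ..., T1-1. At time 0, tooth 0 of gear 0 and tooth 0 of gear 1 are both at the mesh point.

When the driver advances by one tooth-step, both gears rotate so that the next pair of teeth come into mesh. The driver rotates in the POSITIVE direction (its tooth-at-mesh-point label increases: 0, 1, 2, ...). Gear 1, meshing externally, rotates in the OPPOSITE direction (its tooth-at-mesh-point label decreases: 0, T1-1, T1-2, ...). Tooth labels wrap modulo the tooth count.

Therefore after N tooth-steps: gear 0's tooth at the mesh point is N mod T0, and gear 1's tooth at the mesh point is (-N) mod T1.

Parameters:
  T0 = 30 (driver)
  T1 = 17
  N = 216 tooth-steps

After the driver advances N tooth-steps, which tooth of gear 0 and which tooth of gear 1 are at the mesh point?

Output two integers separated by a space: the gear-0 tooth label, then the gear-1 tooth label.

Gear 0 (driver, T0=30): tooth at mesh = N mod T0
  216 = 7 * 30 + 6, so 216 mod 30 = 6
  gear 0 tooth = 6
Gear 1 (driven, T1=17): tooth at mesh = (-N) mod T1
  216 = 12 * 17 + 12, so 216 mod 17 = 12
  (-216) mod 17 = (-12) mod 17 = 17 - 12 = 5
Mesh after 216 steps: gear-0 tooth 6 meets gear-1 tooth 5

Answer: 6 5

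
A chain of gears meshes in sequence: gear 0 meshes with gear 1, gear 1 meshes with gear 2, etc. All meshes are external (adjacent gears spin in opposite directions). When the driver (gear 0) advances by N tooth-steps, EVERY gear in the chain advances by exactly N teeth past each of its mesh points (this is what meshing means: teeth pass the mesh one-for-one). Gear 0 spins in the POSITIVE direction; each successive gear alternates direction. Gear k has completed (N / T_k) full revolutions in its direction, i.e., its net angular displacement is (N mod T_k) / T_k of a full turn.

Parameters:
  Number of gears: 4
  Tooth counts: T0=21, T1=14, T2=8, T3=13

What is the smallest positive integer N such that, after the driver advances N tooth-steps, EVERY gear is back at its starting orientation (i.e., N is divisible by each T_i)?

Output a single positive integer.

Gear k returns to start when N is a multiple of T_k.
All gears at start simultaneously when N is a common multiple of [21, 14, 8, 13]; the smallest such N is lcm(21, 14, 8, 13).
Start: lcm = T0 = 21
Fold in T1=14: gcd(21, 14) = 7; lcm(21, 14) = 21 * 14 / 7 = 294 / 7 = 42
Fold in T2=8: gcd(42, 8) = 2; lcm(42, 8) = 42 * 8 / 2 = 336 / 2 = 168
Fold in T3=13: gcd(168, 13) = 1; lcm(168, 13) = 168 * 13 / 1 = 2184 / 1 = 2184
Full cycle length = 2184

Answer: 2184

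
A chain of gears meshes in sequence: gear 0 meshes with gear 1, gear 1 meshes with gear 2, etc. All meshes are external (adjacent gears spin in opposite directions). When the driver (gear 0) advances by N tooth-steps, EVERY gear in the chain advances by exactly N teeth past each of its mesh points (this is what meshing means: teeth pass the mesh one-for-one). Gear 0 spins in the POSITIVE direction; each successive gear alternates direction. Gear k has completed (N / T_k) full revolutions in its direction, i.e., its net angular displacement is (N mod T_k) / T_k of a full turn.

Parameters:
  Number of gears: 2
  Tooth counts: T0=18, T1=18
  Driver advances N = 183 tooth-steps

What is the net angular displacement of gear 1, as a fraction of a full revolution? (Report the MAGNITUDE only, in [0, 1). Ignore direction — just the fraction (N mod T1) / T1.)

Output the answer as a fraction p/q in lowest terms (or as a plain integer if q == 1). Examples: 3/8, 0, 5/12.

Answer: 1/6

Derivation:
Chain of 2 gears, tooth counts: [18, 18]
  gear 0: T0=18, direction=positive, advance = 183 mod 18 = 3 teeth = 3/18 turn
  gear 1: T1=18, direction=negative, advance = 183 mod 18 = 3 teeth = 3/18 turn
Gear 1: 183 mod 18 = 3
Fraction = 3 / 18 = 1/6 (gcd(3,18)=3) = 1/6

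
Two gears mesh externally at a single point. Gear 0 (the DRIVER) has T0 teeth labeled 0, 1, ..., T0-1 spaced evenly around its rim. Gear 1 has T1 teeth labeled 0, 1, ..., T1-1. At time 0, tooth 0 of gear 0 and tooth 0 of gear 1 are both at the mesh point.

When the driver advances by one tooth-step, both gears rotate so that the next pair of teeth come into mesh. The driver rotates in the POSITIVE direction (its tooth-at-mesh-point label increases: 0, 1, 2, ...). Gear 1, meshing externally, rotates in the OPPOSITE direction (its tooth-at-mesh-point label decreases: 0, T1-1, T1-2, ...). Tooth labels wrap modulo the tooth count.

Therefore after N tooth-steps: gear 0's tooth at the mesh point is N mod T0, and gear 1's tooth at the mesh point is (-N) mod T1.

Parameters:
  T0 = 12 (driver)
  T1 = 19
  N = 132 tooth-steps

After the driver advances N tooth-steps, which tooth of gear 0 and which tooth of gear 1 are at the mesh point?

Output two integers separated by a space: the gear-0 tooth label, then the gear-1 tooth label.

Gear 0 (driver, T0=12): tooth at mesh = N mod T0
  132 = 11 * 12 + 0, so 132 mod 12 = 0
  gear 0 tooth = 0
Gear 1 (driven, T1=19): tooth at mesh = (-N) mod T1
  132 = 6 * 19 + 18, so 132 mod 19 = 18
  (-132) mod 19 = (-18) mod 19 = 19 - 18 = 1
Mesh after 132 steps: gear-0 tooth 0 meets gear-1 tooth 1

Answer: 0 1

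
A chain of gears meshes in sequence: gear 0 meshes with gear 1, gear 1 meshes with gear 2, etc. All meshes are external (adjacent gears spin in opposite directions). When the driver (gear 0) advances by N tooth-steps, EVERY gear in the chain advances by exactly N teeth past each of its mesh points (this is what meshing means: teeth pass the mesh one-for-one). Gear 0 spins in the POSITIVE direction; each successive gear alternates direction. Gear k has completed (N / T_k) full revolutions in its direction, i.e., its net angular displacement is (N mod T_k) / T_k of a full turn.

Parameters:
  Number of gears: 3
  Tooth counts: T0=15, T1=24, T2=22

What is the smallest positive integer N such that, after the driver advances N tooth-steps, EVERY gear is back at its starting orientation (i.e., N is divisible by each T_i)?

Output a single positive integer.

Answer: 1320

Derivation:
Gear k returns to start when N is a multiple of T_k.
All gears at start simultaneously when N is a common multiple of [15, 24, 22]; the smallest such N is lcm(15, 24, 22).
Start: lcm = T0 = 15
Fold in T1=24: gcd(15, 24) = 3; lcm(15, 24) = 15 * 24 / 3 = 360 / 3 = 120
Fold in T2=22: gcd(120, 22) = 2; lcm(120, 22) = 120 * 22 / 2 = 2640 / 2 = 1320
Full cycle length = 1320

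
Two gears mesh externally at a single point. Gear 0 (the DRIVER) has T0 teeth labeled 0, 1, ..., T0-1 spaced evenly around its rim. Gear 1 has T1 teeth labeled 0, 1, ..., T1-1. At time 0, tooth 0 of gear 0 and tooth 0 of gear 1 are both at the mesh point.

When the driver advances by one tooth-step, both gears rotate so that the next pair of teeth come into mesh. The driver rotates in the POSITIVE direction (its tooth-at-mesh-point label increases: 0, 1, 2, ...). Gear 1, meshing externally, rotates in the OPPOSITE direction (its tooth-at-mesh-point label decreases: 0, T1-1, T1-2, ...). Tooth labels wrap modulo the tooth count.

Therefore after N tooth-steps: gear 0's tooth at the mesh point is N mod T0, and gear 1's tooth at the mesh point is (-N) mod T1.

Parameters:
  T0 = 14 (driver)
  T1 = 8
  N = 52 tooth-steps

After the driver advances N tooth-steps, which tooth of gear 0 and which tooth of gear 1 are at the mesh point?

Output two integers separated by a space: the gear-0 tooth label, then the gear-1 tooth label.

Gear 0 (driver, T0=14): tooth at mesh = N mod T0
  52 = 3 * 14 + 10, so 52 mod 14 = 10
  gear 0 tooth = 10
Gear 1 (driven, T1=8): tooth at mesh = (-N) mod T1
  52 = 6 * 8 + 4, so 52 mod 8 = 4
  (-52) mod 8 = (-4) mod 8 = 8 - 4 = 4
Mesh after 52 steps: gear-0 tooth 10 meets gear-1 tooth 4

Answer: 10 4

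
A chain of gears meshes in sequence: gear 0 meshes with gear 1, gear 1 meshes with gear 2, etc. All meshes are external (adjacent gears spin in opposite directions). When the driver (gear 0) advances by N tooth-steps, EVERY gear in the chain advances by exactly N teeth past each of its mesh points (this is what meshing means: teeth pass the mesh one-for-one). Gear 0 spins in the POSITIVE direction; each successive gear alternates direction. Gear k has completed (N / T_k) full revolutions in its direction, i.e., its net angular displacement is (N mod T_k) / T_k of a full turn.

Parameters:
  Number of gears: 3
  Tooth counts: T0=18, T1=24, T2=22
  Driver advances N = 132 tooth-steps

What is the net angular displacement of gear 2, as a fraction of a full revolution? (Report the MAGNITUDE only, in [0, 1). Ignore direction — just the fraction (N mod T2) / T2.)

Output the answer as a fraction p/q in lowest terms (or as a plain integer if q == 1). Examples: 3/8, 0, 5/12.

Answer: 0

Derivation:
Chain of 3 gears, tooth counts: [18, 24, 22]
  gear 0: T0=18, direction=positive, advance = 132 mod 18 = 6 teeth = 6/18 turn
  gear 1: T1=24, direction=negative, advance = 132 mod 24 = 12 teeth = 12/24 turn
  gear 2: T2=22, direction=positive, advance = 132 mod 22 = 0 teeth = 0/22 turn
Gear 2: 132 mod 22 = 0
Fraction = 0 / 22 = 0/1 (gcd(0,22)=22) = 0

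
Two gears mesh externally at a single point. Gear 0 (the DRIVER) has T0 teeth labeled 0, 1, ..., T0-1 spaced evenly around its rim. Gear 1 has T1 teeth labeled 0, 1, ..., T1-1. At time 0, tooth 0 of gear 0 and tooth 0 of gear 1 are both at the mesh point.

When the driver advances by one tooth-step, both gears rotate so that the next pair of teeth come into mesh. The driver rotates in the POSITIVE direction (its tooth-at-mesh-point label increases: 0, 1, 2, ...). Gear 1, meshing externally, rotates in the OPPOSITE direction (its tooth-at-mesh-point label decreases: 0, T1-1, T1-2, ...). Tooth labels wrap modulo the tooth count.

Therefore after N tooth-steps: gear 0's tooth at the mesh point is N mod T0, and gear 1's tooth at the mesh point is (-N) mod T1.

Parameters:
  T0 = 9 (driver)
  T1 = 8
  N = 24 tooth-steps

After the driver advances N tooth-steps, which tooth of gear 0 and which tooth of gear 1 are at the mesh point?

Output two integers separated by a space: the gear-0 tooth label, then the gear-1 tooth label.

Answer: 6 0

Derivation:
Gear 0 (driver, T0=9): tooth at mesh = N mod T0
  24 = 2 * 9 + 6, so 24 mod 9 = 6
  gear 0 tooth = 6
Gear 1 (driven, T1=8): tooth at mesh = (-N) mod T1
  24 = 3 * 8 + 0, so 24 mod 8 = 0
  (-24) mod 8 = 0
Mesh after 24 steps: gear-0 tooth 6 meets gear-1 tooth 0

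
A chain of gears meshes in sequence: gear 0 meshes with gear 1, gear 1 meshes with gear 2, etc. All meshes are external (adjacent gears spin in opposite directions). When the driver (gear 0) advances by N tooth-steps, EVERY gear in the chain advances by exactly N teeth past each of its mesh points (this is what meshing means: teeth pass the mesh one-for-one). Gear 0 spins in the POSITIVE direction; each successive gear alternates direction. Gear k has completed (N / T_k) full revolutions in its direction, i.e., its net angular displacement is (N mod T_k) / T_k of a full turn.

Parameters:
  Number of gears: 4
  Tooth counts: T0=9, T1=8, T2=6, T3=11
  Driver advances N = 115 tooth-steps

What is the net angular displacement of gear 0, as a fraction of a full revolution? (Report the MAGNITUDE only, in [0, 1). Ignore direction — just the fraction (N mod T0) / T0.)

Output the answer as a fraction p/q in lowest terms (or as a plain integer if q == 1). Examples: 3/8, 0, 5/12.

Answer: 7/9

Derivation:
Chain of 4 gears, tooth counts: [9, 8, 6, 11]
  gear 0: T0=9, direction=positive, advance = 115 mod 9 = 7 teeth = 7/9 turn
  gear 1: T1=8, direction=negative, advance = 115 mod 8 = 3 teeth = 3/8 turn
  gear 2: T2=6, direction=positive, advance = 115 mod 6 = 1 teeth = 1/6 turn
  gear 3: T3=11, direction=negative, advance = 115 mod 11 = 5 teeth = 5/11 turn
Gear 0: 115 mod 9 = 7
Fraction = 7 / 9 = 7/9 (gcd(7,9)=1) = 7/9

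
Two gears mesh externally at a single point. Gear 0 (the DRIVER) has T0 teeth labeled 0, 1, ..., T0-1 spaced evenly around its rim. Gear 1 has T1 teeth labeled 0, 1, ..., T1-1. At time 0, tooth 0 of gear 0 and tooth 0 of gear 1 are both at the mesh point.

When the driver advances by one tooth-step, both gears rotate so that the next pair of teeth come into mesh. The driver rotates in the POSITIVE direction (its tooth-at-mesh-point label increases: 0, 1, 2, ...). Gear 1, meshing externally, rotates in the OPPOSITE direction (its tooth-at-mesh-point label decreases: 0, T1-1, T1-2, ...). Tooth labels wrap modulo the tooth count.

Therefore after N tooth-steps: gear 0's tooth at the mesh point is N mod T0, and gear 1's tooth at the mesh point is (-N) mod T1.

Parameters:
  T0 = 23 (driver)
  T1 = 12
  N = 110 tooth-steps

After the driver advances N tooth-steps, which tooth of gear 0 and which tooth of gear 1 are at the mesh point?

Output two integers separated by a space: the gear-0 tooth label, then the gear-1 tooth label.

Gear 0 (driver, T0=23): tooth at mesh = N mod T0
  110 = 4 * 23 + 18, so 110 mod 23 = 18
  gear 0 tooth = 18
Gear 1 (driven, T1=12): tooth at mesh = (-N) mod T1
  110 = 9 * 12 + 2, so 110 mod 12 = 2
  (-110) mod 12 = (-2) mod 12 = 12 - 2 = 10
Mesh after 110 steps: gear-0 tooth 18 meets gear-1 tooth 10

Answer: 18 10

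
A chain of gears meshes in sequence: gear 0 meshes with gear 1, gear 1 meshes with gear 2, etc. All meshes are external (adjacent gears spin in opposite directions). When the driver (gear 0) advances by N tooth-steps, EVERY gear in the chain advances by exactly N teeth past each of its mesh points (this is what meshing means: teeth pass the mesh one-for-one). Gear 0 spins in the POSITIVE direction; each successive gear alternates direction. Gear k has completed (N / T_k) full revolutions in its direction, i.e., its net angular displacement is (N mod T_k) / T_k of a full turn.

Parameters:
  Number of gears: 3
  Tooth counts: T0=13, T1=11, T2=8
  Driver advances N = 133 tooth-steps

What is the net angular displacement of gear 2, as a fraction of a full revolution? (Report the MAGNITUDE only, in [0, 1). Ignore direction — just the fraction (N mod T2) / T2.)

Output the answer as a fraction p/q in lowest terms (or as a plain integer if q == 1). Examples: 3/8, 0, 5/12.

Answer: 5/8

Derivation:
Chain of 3 gears, tooth counts: [13, 11, 8]
  gear 0: T0=13, direction=positive, advance = 133 mod 13 = 3 teeth = 3/13 turn
  gear 1: T1=11, direction=negative, advance = 133 mod 11 = 1 teeth = 1/11 turn
  gear 2: T2=8, direction=positive, advance = 133 mod 8 = 5 teeth = 5/8 turn
Gear 2: 133 mod 8 = 5
Fraction = 5 / 8 = 5/8 (gcd(5,8)=1) = 5/8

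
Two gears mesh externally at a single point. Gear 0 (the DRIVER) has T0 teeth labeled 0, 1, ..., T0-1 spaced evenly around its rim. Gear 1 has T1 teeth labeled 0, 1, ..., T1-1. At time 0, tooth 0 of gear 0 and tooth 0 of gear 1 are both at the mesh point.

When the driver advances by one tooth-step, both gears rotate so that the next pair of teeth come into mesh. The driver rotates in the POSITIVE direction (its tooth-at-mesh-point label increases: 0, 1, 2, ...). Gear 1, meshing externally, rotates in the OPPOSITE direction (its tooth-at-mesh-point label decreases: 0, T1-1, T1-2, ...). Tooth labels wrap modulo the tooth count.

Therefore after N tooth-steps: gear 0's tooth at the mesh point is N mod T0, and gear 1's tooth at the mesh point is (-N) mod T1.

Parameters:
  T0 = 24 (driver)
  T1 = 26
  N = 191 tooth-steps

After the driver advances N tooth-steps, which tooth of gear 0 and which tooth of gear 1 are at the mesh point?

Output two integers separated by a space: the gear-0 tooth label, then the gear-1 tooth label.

Answer: 23 17

Derivation:
Gear 0 (driver, T0=24): tooth at mesh = N mod T0
  191 = 7 * 24 + 23, so 191 mod 24 = 23
  gear 0 tooth = 23
Gear 1 (driven, T1=26): tooth at mesh = (-N) mod T1
  191 = 7 * 26 + 9, so 191 mod 26 = 9
  (-191) mod 26 = (-9) mod 26 = 26 - 9 = 17
Mesh after 191 steps: gear-0 tooth 23 meets gear-1 tooth 17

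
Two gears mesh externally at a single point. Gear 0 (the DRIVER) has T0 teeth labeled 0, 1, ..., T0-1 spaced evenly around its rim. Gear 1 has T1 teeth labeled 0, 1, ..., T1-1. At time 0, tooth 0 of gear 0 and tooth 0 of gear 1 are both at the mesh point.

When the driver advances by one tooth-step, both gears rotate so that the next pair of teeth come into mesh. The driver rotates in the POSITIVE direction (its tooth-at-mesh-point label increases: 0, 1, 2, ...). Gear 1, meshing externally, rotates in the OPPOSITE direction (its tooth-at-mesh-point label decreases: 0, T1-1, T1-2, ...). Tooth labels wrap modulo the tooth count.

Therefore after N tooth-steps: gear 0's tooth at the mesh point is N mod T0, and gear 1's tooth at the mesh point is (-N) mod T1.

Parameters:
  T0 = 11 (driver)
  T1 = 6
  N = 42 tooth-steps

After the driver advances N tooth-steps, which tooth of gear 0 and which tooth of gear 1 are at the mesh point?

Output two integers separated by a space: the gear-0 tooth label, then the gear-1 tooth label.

Answer: 9 0

Derivation:
Gear 0 (driver, T0=11): tooth at mesh = N mod T0
  42 = 3 * 11 + 9, so 42 mod 11 = 9
  gear 0 tooth = 9
Gear 1 (driven, T1=6): tooth at mesh = (-N) mod T1
  42 = 7 * 6 + 0, so 42 mod 6 = 0
  (-42) mod 6 = 0
Mesh after 42 steps: gear-0 tooth 9 meets gear-1 tooth 0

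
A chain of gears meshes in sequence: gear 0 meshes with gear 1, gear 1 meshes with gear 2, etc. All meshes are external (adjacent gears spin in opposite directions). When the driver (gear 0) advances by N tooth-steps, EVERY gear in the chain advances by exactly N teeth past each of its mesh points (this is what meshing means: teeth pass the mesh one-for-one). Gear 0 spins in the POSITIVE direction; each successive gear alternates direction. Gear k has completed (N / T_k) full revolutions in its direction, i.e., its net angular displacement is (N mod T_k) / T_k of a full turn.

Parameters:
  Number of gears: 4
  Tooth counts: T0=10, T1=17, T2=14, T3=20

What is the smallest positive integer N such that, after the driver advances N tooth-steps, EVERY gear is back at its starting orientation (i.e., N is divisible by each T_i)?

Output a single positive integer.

Gear k returns to start when N is a multiple of T_k.
All gears at start simultaneously when N is a common multiple of [10, 17, 14, 20]; the smallest such N is lcm(10, 17, 14, 20).
Start: lcm = T0 = 10
Fold in T1=17: gcd(10, 17) = 1; lcm(10, 17) = 10 * 17 / 1 = 170 / 1 = 170
Fold in T2=14: gcd(170, 14) = 2; lcm(170, 14) = 170 * 14 / 2 = 2380 / 2 = 1190
Fold in T3=20: gcd(1190, 20) = 10; lcm(1190, 20) = 1190 * 20 / 10 = 23800 / 10 = 2380
Full cycle length = 2380

Answer: 2380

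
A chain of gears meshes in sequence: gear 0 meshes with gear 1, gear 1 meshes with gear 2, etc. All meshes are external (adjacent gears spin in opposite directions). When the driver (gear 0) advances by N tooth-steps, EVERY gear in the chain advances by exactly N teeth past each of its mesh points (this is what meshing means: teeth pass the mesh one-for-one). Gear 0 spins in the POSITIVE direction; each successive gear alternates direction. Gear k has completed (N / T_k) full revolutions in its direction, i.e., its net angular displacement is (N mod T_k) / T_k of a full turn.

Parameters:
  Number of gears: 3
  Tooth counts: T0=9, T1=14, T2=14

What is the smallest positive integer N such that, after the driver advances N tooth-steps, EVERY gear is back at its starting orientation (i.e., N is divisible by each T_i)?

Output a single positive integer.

Gear k returns to start when N is a multiple of T_k.
All gears at start simultaneously when N is a common multiple of [9, 14, 14]; the smallest such N is lcm(9, 14, 14).
Start: lcm = T0 = 9
Fold in T1=14: gcd(9, 14) = 1; lcm(9, 14) = 9 * 14 / 1 = 126 / 1 = 126
Fold in T2=14: gcd(126, 14) = 14; lcm(126, 14) = 126 * 14 / 14 = 1764 / 14 = 126
Full cycle length = 126

Answer: 126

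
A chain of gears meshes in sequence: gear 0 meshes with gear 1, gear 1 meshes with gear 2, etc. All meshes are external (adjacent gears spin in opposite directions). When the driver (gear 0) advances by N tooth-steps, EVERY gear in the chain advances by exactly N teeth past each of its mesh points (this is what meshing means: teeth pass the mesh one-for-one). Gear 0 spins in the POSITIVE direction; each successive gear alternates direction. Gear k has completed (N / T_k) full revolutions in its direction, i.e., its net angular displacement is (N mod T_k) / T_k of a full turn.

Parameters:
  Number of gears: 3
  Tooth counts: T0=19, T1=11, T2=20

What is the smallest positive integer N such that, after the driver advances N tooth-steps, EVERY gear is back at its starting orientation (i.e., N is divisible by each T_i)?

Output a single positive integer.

Answer: 4180

Derivation:
Gear k returns to start when N is a multiple of T_k.
All gears at start simultaneously when N is a common multiple of [19, 11, 20]; the smallest such N is lcm(19, 11, 20).
Start: lcm = T0 = 19
Fold in T1=11: gcd(19, 11) = 1; lcm(19, 11) = 19 * 11 / 1 = 209 / 1 = 209
Fold in T2=20: gcd(209, 20) = 1; lcm(209, 20) = 209 * 20 / 1 = 4180 / 1 = 4180
Full cycle length = 4180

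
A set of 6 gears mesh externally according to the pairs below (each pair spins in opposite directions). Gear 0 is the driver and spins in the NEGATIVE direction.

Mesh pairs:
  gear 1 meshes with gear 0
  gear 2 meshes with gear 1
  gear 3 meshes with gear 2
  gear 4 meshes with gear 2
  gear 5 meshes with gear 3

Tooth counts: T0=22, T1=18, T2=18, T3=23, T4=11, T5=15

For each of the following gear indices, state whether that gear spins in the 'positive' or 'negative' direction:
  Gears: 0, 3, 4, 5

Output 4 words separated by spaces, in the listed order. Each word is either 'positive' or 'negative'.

Gear 0 (driver): negative (depth 0)
  gear 1: meshes with gear 0 -> depth 1 -> positive (opposite of gear 0)
  gear 2: meshes with gear 1 -> depth 2 -> negative (opposite of gear 1)
  gear 3: meshes with gear 2 -> depth 3 -> positive (opposite of gear 2)
  gear 4: meshes with gear 2 -> depth 3 -> positive (opposite of gear 2)
  gear 5: meshes with gear 3 -> depth 4 -> negative (opposite of gear 3)
Queried indices 0, 3, 4, 5 -> negative, positive, positive, negative

Answer: negative positive positive negative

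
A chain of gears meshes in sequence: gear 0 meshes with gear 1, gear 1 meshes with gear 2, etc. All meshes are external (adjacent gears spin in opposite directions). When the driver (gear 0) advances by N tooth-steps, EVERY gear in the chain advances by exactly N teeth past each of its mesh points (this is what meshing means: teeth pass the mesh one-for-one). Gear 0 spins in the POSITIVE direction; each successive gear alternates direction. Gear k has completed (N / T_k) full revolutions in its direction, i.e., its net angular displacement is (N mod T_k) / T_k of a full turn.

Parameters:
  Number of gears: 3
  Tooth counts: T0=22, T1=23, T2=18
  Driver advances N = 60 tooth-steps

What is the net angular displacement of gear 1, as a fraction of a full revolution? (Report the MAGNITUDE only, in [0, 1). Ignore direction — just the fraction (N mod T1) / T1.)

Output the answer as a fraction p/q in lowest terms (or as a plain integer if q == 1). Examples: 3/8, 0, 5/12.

Answer: 14/23

Derivation:
Chain of 3 gears, tooth counts: [22, 23, 18]
  gear 0: T0=22, direction=positive, advance = 60 mod 22 = 16 teeth = 16/22 turn
  gear 1: T1=23, direction=negative, advance = 60 mod 23 = 14 teeth = 14/23 turn
  gear 2: T2=18, direction=positive, advance = 60 mod 18 = 6 teeth = 6/18 turn
Gear 1: 60 mod 23 = 14
Fraction = 14 / 23 = 14/23 (gcd(14,23)=1) = 14/23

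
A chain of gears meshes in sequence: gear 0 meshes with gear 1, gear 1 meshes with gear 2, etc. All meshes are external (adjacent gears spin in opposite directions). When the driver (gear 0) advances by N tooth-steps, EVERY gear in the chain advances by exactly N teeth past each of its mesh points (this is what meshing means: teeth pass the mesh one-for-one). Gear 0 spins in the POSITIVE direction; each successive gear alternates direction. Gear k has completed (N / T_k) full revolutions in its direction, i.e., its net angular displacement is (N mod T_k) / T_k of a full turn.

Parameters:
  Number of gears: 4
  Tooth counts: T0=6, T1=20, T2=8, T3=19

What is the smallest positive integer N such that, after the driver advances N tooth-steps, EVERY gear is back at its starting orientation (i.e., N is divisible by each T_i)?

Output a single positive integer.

Gear k returns to start when N is a multiple of T_k.
All gears at start simultaneously when N is a common multiple of [6, 20, 8, 19]; the smallest such N is lcm(6, 20, 8, 19).
Start: lcm = T0 = 6
Fold in T1=20: gcd(6, 20) = 2; lcm(6, 20) = 6 * 20 / 2 = 120 / 2 = 60
Fold in T2=8: gcd(60, 8) = 4; lcm(60, 8) = 60 * 8 / 4 = 480 / 4 = 120
Fold in T3=19: gcd(120, 19) = 1; lcm(120, 19) = 120 * 19 / 1 = 2280 / 1 = 2280
Full cycle length = 2280

Answer: 2280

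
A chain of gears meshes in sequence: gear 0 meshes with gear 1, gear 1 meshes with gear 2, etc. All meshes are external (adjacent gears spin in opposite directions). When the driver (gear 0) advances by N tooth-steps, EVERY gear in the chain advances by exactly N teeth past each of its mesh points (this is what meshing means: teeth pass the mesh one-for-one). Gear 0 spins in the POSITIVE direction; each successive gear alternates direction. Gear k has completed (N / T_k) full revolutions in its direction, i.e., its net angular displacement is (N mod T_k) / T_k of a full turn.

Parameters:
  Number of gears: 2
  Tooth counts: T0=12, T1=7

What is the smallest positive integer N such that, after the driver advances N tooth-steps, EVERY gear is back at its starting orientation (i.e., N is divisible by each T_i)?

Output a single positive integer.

Gear k returns to start when N is a multiple of T_k.
All gears at start simultaneously when N is a common multiple of [12, 7]; the smallest such N is lcm(12, 7).
Start: lcm = T0 = 12
Fold in T1=7: gcd(12, 7) = 1; lcm(12, 7) = 12 * 7 / 1 = 84 / 1 = 84
Full cycle length = 84

Answer: 84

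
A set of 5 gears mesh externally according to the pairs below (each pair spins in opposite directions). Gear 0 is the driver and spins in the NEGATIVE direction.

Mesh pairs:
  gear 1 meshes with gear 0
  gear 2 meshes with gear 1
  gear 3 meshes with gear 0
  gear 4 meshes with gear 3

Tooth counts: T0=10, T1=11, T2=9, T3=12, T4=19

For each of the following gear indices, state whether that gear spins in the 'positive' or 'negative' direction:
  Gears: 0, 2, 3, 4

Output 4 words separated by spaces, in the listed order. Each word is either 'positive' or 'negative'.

Gear 0 (driver): negative (depth 0)
  gear 1: meshes with gear 0 -> depth 1 -> positive (opposite of gear 0)
  gear 2: meshes with gear 1 -> depth 2 -> negative (opposite of gear 1)
  gear 3: meshes with gear 0 -> depth 1 -> positive (opposite of gear 0)
  gear 4: meshes with gear 3 -> depth 2 -> negative (opposite of gear 3)
Queried indices 0, 2, 3, 4 -> negative, negative, positive, negative

Answer: negative negative positive negative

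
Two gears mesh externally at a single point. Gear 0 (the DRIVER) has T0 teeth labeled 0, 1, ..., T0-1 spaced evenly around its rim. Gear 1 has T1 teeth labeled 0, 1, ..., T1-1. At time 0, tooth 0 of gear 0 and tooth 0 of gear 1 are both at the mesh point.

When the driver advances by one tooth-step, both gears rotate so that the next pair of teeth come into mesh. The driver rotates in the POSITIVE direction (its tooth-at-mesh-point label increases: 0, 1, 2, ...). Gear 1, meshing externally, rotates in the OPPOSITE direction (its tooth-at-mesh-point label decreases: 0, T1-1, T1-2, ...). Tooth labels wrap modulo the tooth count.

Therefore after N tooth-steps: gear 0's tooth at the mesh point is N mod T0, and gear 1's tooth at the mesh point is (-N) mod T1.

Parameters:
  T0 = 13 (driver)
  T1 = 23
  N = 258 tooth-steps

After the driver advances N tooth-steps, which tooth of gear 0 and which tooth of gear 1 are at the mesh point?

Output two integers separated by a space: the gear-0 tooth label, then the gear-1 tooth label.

Gear 0 (driver, T0=13): tooth at mesh = N mod T0
  258 = 19 * 13 + 11, so 258 mod 13 = 11
  gear 0 tooth = 11
Gear 1 (driven, T1=23): tooth at mesh = (-N) mod T1
  258 = 11 * 23 + 5, so 258 mod 23 = 5
  (-258) mod 23 = (-5) mod 23 = 23 - 5 = 18
Mesh after 258 steps: gear-0 tooth 11 meets gear-1 tooth 18

Answer: 11 18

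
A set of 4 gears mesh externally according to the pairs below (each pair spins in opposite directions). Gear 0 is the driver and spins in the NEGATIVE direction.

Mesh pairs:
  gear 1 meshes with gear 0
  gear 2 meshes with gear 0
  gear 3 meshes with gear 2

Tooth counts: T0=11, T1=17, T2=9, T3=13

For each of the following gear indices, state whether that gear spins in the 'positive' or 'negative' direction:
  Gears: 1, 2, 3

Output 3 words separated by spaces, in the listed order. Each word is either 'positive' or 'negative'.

Answer: positive positive negative

Derivation:
Gear 0 (driver): negative (depth 0)
  gear 1: meshes with gear 0 -> depth 1 -> positive (opposite of gear 0)
  gear 2: meshes with gear 0 -> depth 1 -> positive (opposite of gear 0)
  gear 3: meshes with gear 2 -> depth 2 -> negative (opposite of gear 2)
Queried indices 1, 2, 3 -> positive, positive, negative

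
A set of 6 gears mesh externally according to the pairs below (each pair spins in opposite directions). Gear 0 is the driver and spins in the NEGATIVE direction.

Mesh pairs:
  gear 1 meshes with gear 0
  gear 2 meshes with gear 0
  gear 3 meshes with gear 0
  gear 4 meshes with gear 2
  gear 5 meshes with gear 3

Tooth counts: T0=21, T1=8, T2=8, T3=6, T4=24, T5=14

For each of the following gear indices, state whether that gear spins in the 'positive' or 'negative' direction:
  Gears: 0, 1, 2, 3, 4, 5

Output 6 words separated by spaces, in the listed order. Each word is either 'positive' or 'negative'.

Answer: negative positive positive positive negative negative

Derivation:
Gear 0 (driver): negative (depth 0)
  gear 1: meshes with gear 0 -> depth 1 -> positive (opposite of gear 0)
  gear 2: meshes with gear 0 -> depth 1 -> positive (opposite of gear 0)
  gear 3: meshes with gear 0 -> depth 1 -> positive (opposite of gear 0)
  gear 4: meshes with gear 2 -> depth 2 -> negative (opposite of gear 2)
  gear 5: meshes with gear 3 -> depth 2 -> negative (opposite of gear 3)
Queried indices 0, 1, 2, 3, 4, 5 -> negative, positive, positive, positive, negative, negative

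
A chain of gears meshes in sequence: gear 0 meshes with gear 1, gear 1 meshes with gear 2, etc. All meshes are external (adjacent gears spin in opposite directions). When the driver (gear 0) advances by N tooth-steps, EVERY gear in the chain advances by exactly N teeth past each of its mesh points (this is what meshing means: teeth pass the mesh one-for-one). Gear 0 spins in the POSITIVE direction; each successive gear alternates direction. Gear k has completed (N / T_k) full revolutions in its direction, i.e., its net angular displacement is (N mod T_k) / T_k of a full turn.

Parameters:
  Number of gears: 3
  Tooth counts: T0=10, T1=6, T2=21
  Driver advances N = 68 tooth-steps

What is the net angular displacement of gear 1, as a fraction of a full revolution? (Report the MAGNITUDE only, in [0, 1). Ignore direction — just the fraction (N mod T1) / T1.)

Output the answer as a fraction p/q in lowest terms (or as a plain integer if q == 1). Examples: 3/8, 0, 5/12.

Answer: 1/3

Derivation:
Chain of 3 gears, tooth counts: [10, 6, 21]
  gear 0: T0=10, direction=positive, advance = 68 mod 10 = 8 teeth = 8/10 turn
  gear 1: T1=6, direction=negative, advance = 68 mod 6 = 2 teeth = 2/6 turn
  gear 2: T2=21, direction=positive, advance = 68 mod 21 = 5 teeth = 5/21 turn
Gear 1: 68 mod 6 = 2
Fraction = 2 / 6 = 1/3 (gcd(2,6)=2) = 1/3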